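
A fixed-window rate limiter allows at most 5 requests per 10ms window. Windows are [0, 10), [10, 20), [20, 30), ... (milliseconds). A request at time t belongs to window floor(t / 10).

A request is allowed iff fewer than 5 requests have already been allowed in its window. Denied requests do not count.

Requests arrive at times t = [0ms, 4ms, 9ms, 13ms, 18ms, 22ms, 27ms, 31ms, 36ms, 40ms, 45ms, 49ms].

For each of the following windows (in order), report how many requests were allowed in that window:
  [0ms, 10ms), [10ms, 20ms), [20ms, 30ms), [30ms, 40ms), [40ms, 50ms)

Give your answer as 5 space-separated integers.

Answer: 3 2 2 2 3

Derivation:
Processing requests:
  req#1 t=0ms (window 0): ALLOW
  req#2 t=4ms (window 0): ALLOW
  req#3 t=9ms (window 0): ALLOW
  req#4 t=13ms (window 1): ALLOW
  req#5 t=18ms (window 1): ALLOW
  req#6 t=22ms (window 2): ALLOW
  req#7 t=27ms (window 2): ALLOW
  req#8 t=31ms (window 3): ALLOW
  req#9 t=36ms (window 3): ALLOW
  req#10 t=40ms (window 4): ALLOW
  req#11 t=45ms (window 4): ALLOW
  req#12 t=49ms (window 4): ALLOW

Allowed counts by window: 3 2 2 2 3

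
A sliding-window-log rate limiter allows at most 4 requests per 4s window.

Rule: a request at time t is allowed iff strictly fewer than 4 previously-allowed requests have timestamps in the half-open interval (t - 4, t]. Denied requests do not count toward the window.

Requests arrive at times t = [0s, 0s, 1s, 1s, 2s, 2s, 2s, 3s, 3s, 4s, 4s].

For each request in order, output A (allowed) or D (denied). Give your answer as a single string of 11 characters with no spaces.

Answer: AAAADDDDDAA

Derivation:
Tracking allowed requests in the window:
  req#1 t=0s: ALLOW
  req#2 t=0s: ALLOW
  req#3 t=1s: ALLOW
  req#4 t=1s: ALLOW
  req#5 t=2s: DENY
  req#6 t=2s: DENY
  req#7 t=2s: DENY
  req#8 t=3s: DENY
  req#9 t=3s: DENY
  req#10 t=4s: ALLOW
  req#11 t=4s: ALLOW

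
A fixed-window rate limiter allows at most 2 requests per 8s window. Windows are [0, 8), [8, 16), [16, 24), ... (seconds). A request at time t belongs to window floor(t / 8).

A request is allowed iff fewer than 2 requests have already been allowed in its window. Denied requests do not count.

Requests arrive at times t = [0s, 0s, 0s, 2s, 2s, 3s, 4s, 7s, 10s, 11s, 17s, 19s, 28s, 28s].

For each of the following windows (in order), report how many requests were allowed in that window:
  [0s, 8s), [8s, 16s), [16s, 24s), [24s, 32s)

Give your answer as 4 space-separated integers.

Processing requests:
  req#1 t=0s (window 0): ALLOW
  req#2 t=0s (window 0): ALLOW
  req#3 t=0s (window 0): DENY
  req#4 t=2s (window 0): DENY
  req#5 t=2s (window 0): DENY
  req#6 t=3s (window 0): DENY
  req#7 t=4s (window 0): DENY
  req#8 t=7s (window 0): DENY
  req#9 t=10s (window 1): ALLOW
  req#10 t=11s (window 1): ALLOW
  req#11 t=17s (window 2): ALLOW
  req#12 t=19s (window 2): ALLOW
  req#13 t=28s (window 3): ALLOW
  req#14 t=28s (window 3): ALLOW

Allowed counts by window: 2 2 2 2

Answer: 2 2 2 2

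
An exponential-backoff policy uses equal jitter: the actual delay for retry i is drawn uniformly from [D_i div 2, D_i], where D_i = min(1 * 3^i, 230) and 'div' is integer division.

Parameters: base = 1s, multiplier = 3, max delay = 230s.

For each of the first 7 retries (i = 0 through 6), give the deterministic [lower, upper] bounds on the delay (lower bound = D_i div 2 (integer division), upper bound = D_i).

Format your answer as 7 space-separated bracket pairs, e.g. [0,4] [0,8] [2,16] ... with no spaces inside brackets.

Computing bounds per retry:
  i=0: D_i=min(1*3^0,230)=1, bounds=[0,1]
  i=1: D_i=min(1*3^1,230)=3, bounds=[1,3]
  i=2: D_i=min(1*3^2,230)=9, bounds=[4,9]
  i=3: D_i=min(1*3^3,230)=27, bounds=[13,27]
  i=4: D_i=min(1*3^4,230)=81, bounds=[40,81]
  i=5: D_i=min(1*3^5,230)=230, bounds=[115,230]
  i=6: D_i=min(1*3^6,230)=230, bounds=[115,230]

Answer: [0,1] [1,3] [4,9] [13,27] [40,81] [115,230] [115,230]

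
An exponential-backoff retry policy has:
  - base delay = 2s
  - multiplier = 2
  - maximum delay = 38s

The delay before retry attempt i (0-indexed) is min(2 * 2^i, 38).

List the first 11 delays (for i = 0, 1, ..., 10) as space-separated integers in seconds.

Computing each delay:
  i=0: min(2*2^0, 38) = 2
  i=1: min(2*2^1, 38) = 4
  i=2: min(2*2^2, 38) = 8
  i=3: min(2*2^3, 38) = 16
  i=4: min(2*2^4, 38) = 32
  i=5: min(2*2^5, 38) = 38
  i=6: min(2*2^6, 38) = 38
  i=7: min(2*2^7, 38) = 38
  i=8: min(2*2^8, 38) = 38
  i=9: min(2*2^9, 38) = 38
  i=10: min(2*2^10, 38) = 38

Answer: 2 4 8 16 32 38 38 38 38 38 38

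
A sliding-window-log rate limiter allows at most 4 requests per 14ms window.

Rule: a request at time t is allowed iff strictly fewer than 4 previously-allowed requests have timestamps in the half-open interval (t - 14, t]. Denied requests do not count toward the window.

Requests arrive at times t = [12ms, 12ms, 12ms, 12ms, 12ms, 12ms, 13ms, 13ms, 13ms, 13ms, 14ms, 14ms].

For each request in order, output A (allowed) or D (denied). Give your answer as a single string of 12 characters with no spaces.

Tracking allowed requests in the window:
  req#1 t=12ms: ALLOW
  req#2 t=12ms: ALLOW
  req#3 t=12ms: ALLOW
  req#4 t=12ms: ALLOW
  req#5 t=12ms: DENY
  req#6 t=12ms: DENY
  req#7 t=13ms: DENY
  req#8 t=13ms: DENY
  req#9 t=13ms: DENY
  req#10 t=13ms: DENY
  req#11 t=14ms: DENY
  req#12 t=14ms: DENY

Answer: AAAADDDDDDDD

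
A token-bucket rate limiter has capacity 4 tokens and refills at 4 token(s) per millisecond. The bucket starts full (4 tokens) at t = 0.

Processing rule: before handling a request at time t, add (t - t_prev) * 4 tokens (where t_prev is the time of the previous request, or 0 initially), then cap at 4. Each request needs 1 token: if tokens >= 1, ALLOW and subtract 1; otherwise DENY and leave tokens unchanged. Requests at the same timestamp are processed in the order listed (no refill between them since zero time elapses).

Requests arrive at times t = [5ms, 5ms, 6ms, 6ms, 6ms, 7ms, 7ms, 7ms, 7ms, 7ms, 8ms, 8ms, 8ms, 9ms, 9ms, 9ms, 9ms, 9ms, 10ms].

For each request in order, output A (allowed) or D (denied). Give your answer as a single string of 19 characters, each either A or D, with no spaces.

Answer: AAAAAAAAADAAAAAAADA

Derivation:
Simulating step by step:
  req#1 t=5ms: ALLOW
  req#2 t=5ms: ALLOW
  req#3 t=6ms: ALLOW
  req#4 t=6ms: ALLOW
  req#5 t=6ms: ALLOW
  req#6 t=7ms: ALLOW
  req#7 t=7ms: ALLOW
  req#8 t=7ms: ALLOW
  req#9 t=7ms: ALLOW
  req#10 t=7ms: DENY
  req#11 t=8ms: ALLOW
  req#12 t=8ms: ALLOW
  req#13 t=8ms: ALLOW
  req#14 t=9ms: ALLOW
  req#15 t=9ms: ALLOW
  req#16 t=9ms: ALLOW
  req#17 t=9ms: ALLOW
  req#18 t=9ms: DENY
  req#19 t=10ms: ALLOW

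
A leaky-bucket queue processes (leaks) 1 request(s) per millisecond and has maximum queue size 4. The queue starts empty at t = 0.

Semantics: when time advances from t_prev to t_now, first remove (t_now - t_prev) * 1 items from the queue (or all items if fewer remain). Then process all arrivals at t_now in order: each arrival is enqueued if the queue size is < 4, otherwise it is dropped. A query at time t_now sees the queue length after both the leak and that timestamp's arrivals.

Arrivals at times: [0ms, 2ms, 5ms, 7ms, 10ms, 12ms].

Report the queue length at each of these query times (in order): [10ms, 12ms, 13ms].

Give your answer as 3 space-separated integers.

Answer: 1 1 0

Derivation:
Queue lengths at query times:
  query t=10ms: backlog = 1
  query t=12ms: backlog = 1
  query t=13ms: backlog = 0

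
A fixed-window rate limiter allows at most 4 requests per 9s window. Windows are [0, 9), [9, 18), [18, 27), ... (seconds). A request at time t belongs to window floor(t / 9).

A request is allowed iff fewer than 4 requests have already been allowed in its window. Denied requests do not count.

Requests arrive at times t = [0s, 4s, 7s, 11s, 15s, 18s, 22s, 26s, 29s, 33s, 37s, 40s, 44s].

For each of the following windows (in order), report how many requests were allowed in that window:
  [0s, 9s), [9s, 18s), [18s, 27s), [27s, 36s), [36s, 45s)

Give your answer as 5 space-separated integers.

Processing requests:
  req#1 t=0s (window 0): ALLOW
  req#2 t=4s (window 0): ALLOW
  req#3 t=7s (window 0): ALLOW
  req#4 t=11s (window 1): ALLOW
  req#5 t=15s (window 1): ALLOW
  req#6 t=18s (window 2): ALLOW
  req#7 t=22s (window 2): ALLOW
  req#8 t=26s (window 2): ALLOW
  req#9 t=29s (window 3): ALLOW
  req#10 t=33s (window 3): ALLOW
  req#11 t=37s (window 4): ALLOW
  req#12 t=40s (window 4): ALLOW
  req#13 t=44s (window 4): ALLOW

Allowed counts by window: 3 2 3 2 3

Answer: 3 2 3 2 3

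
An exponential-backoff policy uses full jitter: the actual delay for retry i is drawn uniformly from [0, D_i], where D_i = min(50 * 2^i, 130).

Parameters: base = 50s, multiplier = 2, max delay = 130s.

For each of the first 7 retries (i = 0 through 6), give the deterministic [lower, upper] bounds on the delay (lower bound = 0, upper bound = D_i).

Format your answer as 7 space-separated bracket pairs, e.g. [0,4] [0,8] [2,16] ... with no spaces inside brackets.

Answer: [0,50] [0,100] [0,130] [0,130] [0,130] [0,130] [0,130]

Derivation:
Computing bounds per retry:
  i=0: D_i=min(50*2^0,130)=50, bounds=[0,50]
  i=1: D_i=min(50*2^1,130)=100, bounds=[0,100]
  i=2: D_i=min(50*2^2,130)=130, bounds=[0,130]
  i=3: D_i=min(50*2^3,130)=130, bounds=[0,130]
  i=4: D_i=min(50*2^4,130)=130, bounds=[0,130]
  i=5: D_i=min(50*2^5,130)=130, bounds=[0,130]
  i=6: D_i=min(50*2^6,130)=130, bounds=[0,130]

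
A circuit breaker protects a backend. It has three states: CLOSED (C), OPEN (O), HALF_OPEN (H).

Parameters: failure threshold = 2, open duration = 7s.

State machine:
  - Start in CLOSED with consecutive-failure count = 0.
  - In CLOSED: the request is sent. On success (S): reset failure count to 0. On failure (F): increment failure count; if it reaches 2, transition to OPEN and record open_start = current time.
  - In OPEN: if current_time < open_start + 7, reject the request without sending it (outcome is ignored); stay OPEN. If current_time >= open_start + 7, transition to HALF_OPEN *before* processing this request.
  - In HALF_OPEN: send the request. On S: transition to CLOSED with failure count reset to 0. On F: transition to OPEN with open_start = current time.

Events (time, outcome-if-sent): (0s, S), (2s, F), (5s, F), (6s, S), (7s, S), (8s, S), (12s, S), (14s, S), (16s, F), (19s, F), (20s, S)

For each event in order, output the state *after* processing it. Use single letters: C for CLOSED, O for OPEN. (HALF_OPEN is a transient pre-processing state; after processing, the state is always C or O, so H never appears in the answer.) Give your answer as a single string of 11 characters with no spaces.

State after each event:
  event#1 t=0s outcome=S: state=CLOSED
  event#2 t=2s outcome=F: state=CLOSED
  event#3 t=5s outcome=F: state=OPEN
  event#4 t=6s outcome=S: state=OPEN
  event#5 t=7s outcome=S: state=OPEN
  event#6 t=8s outcome=S: state=OPEN
  event#7 t=12s outcome=S: state=CLOSED
  event#8 t=14s outcome=S: state=CLOSED
  event#9 t=16s outcome=F: state=CLOSED
  event#10 t=19s outcome=F: state=OPEN
  event#11 t=20s outcome=S: state=OPEN

Answer: CCOOOOCCCOO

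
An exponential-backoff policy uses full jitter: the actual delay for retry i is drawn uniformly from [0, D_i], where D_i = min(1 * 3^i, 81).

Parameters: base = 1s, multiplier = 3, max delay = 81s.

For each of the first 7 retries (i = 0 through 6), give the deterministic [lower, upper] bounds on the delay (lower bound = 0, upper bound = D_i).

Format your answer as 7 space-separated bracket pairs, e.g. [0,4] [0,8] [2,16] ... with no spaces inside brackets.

Computing bounds per retry:
  i=0: D_i=min(1*3^0,81)=1, bounds=[0,1]
  i=1: D_i=min(1*3^1,81)=3, bounds=[0,3]
  i=2: D_i=min(1*3^2,81)=9, bounds=[0,9]
  i=3: D_i=min(1*3^3,81)=27, bounds=[0,27]
  i=4: D_i=min(1*3^4,81)=81, bounds=[0,81]
  i=5: D_i=min(1*3^5,81)=81, bounds=[0,81]
  i=6: D_i=min(1*3^6,81)=81, bounds=[0,81]

Answer: [0,1] [0,3] [0,9] [0,27] [0,81] [0,81] [0,81]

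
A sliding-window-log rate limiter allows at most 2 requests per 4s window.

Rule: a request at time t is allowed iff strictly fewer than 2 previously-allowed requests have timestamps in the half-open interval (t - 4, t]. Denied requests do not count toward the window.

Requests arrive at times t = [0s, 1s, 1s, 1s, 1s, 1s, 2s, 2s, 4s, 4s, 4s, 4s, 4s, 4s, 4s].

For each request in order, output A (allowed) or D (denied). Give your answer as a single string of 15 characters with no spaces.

Answer: AADDDDDDADDDDDD

Derivation:
Tracking allowed requests in the window:
  req#1 t=0s: ALLOW
  req#2 t=1s: ALLOW
  req#3 t=1s: DENY
  req#4 t=1s: DENY
  req#5 t=1s: DENY
  req#6 t=1s: DENY
  req#7 t=2s: DENY
  req#8 t=2s: DENY
  req#9 t=4s: ALLOW
  req#10 t=4s: DENY
  req#11 t=4s: DENY
  req#12 t=4s: DENY
  req#13 t=4s: DENY
  req#14 t=4s: DENY
  req#15 t=4s: DENY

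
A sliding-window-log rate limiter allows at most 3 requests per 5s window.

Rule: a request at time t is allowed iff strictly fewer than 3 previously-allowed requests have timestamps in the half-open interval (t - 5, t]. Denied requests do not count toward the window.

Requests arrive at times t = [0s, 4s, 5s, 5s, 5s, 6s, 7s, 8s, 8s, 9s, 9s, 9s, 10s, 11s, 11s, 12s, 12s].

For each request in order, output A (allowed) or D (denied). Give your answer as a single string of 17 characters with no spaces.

Tracking allowed requests in the window:
  req#1 t=0s: ALLOW
  req#2 t=4s: ALLOW
  req#3 t=5s: ALLOW
  req#4 t=5s: ALLOW
  req#5 t=5s: DENY
  req#6 t=6s: DENY
  req#7 t=7s: DENY
  req#8 t=8s: DENY
  req#9 t=8s: DENY
  req#10 t=9s: ALLOW
  req#11 t=9s: DENY
  req#12 t=9s: DENY
  req#13 t=10s: ALLOW
  req#14 t=11s: ALLOW
  req#15 t=11s: DENY
  req#16 t=12s: DENY
  req#17 t=12s: DENY

Answer: AAAADDDDDADDAADDD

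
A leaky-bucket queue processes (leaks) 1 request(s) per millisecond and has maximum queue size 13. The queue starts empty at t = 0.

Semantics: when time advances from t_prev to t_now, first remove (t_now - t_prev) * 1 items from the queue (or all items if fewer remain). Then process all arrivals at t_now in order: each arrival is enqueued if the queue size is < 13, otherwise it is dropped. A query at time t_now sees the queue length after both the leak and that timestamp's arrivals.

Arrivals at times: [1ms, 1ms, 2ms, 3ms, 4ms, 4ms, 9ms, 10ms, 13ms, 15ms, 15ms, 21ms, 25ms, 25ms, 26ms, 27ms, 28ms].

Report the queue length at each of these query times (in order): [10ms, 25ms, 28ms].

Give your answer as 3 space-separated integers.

Answer: 1 2 2

Derivation:
Queue lengths at query times:
  query t=10ms: backlog = 1
  query t=25ms: backlog = 2
  query t=28ms: backlog = 2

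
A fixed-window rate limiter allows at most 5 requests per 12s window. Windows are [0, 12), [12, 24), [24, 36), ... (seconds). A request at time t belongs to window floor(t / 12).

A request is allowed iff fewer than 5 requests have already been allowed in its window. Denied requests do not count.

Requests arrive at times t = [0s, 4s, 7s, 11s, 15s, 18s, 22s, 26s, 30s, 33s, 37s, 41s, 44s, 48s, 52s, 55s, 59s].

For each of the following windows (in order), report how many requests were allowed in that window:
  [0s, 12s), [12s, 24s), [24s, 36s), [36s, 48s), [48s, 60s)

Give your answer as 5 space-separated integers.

Answer: 4 3 3 3 4

Derivation:
Processing requests:
  req#1 t=0s (window 0): ALLOW
  req#2 t=4s (window 0): ALLOW
  req#3 t=7s (window 0): ALLOW
  req#4 t=11s (window 0): ALLOW
  req#5 t=15s (window 1): ALLOW
  req#6 t=18s (window 1): ALLOW
  req#7 t=22s (window 1): ALLOW
  req#8 t=26s (window 2): ALLOW
  req#9 t=30s (window 2): ALLOW
  req#10 t=33s (window 2): ALLOW
  req#11 t=37s (window 3): ALLOW
  req#12 t=41s (window 3): ALLOW
  req#13 t=44s (window 3): ALLOW
  req#14 t=48s (window 4): ALLOW
  req#15 t=52s (window 4): ALLOW
  req#16 t=55s (window 4): ALLOW
  req#17 t=59s (window 4): ALLOW

Allowed counts by window: 4 3 3 3 4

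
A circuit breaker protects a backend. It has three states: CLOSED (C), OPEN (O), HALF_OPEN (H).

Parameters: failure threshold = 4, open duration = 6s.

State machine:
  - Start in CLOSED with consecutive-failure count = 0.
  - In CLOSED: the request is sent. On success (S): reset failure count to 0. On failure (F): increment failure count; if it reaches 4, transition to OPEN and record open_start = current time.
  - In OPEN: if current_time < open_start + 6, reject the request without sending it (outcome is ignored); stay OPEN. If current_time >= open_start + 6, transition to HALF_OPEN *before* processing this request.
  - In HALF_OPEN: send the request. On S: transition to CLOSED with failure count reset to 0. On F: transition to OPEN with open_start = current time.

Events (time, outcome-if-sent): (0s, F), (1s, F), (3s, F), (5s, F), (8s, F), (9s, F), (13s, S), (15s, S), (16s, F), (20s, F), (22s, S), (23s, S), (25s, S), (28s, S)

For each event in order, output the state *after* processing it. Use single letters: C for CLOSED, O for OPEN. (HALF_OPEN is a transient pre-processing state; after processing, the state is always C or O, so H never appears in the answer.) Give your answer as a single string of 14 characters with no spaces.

State after each event:
  event#1 t=0s outcome=F: state=CLOSED
  event#2 t=1s outcome=F: state=CLOSED
  event#3 t=3s outcome=F: state=CLOSED
  event#4 t=5s outcome=F: state=OPEN
  event#5 t=8s outcome=F: state=OPEN
  event#6 t=9s outcome=F: state=OPEN
  event#7 t=13s outcome=S: state=CLOSED
  event#8 t=15s outcome=S: state=CLOSED
  event#9 t=16s outcome=F: state=CLOSED
  event#10 t=20s outcome=F: state=CLOSED
  event#11 t=22s outcome=S: state=CLOSED
  event#12 t=23s outcome=S: state=CLOSED
  event#13 t=25s outcome=S: state=CLOSED
  event#14 t=28s outcome=S: state=CLOSED

Answer: CCCOOOCCCCCCCC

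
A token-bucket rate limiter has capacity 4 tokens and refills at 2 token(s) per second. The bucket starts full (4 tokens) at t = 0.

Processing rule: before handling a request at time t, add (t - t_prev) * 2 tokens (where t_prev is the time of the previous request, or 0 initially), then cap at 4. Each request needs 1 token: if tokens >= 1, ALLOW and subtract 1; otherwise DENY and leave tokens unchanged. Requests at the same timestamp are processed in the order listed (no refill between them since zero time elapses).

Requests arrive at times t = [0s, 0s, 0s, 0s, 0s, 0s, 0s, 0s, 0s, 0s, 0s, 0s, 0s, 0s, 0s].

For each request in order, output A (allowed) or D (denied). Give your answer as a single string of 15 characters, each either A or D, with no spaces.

Simulating step by step:
  req#1 t=0s: ALLOW
  req#2 t=0s: ALLOW
  req#3 t=0s: ALLOW
  req#4 t=0s: ALLOW
  req#5 t=0s: DENY
  req#6 t=0s: DENY
  req#7 t=0s: DENY
  req#8 t=0s: DENY
  req#9 t=0s: DENY
  req#10 t=0s: DENY
  req#11 t=0s: DENY
  req#12 t=0s: DENY
  req#13 t=0s: DENY
  req#14 t=0s: DENY
  req#15 t=0s: DENY

Answer: AAAADDDDDDDDDDD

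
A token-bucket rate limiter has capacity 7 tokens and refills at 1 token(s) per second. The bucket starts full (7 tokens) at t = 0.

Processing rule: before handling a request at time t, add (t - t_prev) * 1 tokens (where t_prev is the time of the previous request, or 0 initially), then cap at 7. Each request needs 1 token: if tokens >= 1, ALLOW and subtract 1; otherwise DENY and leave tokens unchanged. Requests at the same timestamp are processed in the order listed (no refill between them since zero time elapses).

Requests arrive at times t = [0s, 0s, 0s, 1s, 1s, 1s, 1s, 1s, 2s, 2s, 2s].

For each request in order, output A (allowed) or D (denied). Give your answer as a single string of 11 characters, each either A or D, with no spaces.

Simulating step by step:
  req#1 t=0s: ALLOW
  req#2 t=0s: ALLOW
  req#3 t=0s: ALLOW
  req#4 t=1s: ALLOW
  req#5 t=1s: ALLOW
  req#6 t=1s: ALLOW
  req#7 t=1s: ALLOW
  req#8 t=1s: ALLOW
  req#9 t=2s: ALLOW
  req#10 t=2s: DENY
  req#11 t=2s: DENY

Answer: AAAAAAAAADD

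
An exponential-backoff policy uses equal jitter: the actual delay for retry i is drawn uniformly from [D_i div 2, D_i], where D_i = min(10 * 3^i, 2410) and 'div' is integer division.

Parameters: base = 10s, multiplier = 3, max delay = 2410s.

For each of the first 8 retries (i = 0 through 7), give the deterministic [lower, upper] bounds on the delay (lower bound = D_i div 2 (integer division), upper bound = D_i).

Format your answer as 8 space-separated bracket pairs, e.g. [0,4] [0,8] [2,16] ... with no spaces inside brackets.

Computing bounds per retry:
  i=0: D_i=min(10*3^0,2410)=10, bounds=[5,10]
  i=1: D_i=min(10*3^1,2410)=30, bounds=[15,30]
  i=2: D_i=min(10*3^2,2410)=90, bounds=[45,90]
  i=3: D_i=min(10*3^3,2410)=270, bounds=[135,270]
  i=4: D_i=min(10*3^4,2410)=810, bounds=[405,810]
  i=5: D_i=min(10*3^5,2410)=2410, bounds=[1205,2410]
  i=6: D_i=min(10*3^6,2410)=2410, bounds=[1205,2410]
  i=7: D_i=min(10*3^7,2410)=2410, bounds=[1205,2410]

Answer: [5,10] [15,30] [45,90] [135,270] [405,810] [1205,2410] [1205,2410] [1205,2410]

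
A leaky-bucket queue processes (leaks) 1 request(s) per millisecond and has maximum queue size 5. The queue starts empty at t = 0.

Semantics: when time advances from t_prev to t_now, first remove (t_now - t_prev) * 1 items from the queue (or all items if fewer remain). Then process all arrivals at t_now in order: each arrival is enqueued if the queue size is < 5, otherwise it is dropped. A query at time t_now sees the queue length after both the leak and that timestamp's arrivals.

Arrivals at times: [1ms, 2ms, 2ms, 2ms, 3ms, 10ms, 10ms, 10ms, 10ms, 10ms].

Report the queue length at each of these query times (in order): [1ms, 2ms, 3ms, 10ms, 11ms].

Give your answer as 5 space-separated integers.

Answer: 1 3 3 5 4

Derivation:
Queue lengths at query times:
  query t=1ms: backlog = 1
  query t=2ms: backlog = 3
  query t=3ms: backlog = 3
  query t=10ms: backlog = 5
  query t=11ms: backlog = 4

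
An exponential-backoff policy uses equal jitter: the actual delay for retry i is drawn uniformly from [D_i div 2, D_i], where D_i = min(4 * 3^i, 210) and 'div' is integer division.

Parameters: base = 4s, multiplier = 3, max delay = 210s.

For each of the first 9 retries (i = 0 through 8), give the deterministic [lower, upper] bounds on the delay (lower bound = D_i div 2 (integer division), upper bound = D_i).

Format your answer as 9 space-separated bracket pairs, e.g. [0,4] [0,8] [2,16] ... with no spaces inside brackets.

Computing bounds per retry:
  i=0: D_i=min(4*3^0,210)=4, bounds=[2,4]
  i=1: D_i=min(4*3^1,210)=12, bounds=[6,12]
  i=2: D_i=min(4*3^2,210)=36, bounds=[18,36]
  i=3: D_i=min(4*3^3,210)=108, bounds=[54,108]
  i=4: D_i=min(4*3^4,210)=210, bounds=[105,210]
  i=5: D_i=min(4*3^5,210)=210, bounds=[105,210]
  i=6: D_i=min(4*3^6,210)=210, bounds=[105,210]
  i=7: D_i=min(4*3^7,210)=210, bounds=[105,210]
  i=8: D_i=min(4*3^8,210)=210, bounds=[105,210]

Answer: [2,4] [6,12] [18,36] [54,108] [105,210] [105,210] [105,210] [105,210] [105,210]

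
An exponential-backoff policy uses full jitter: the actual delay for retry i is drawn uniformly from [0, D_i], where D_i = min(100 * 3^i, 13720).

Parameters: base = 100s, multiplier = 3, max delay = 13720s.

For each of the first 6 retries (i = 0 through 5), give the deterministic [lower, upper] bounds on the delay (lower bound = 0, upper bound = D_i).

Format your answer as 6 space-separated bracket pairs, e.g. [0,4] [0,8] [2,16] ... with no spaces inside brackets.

Computing bounds per retry:
  i=0: D_i=min(100*3^0,13720)=100, bounds=[0,100]
  i=1: D_i=min(100*3^1,13720)=300, bounds=[0,300]
  i=2: D_i=min(100*3^2,13720)=900, bounds=[0,900]
  i=3: D_i=min(100*3^3,13720)=2700, bounds=[0,2700]
  i=4: D_i=min(100*3^4,13720)=8100, bounds=[0,8100]
  i=5: D_i=min(100*3^5,13720)=13720, bounds=[0,13720]

Answer: [0,100] [0,300] [0,900] [0,2700] [0,8100] [0,13720]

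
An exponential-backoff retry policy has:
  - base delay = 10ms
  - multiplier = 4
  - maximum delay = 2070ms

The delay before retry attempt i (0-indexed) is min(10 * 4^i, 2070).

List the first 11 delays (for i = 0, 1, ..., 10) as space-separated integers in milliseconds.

Answer: 10 40 160 640 2070 2070 2070 2070 2070 2070 2070

Derivation:
Computing each delay:
  i=0: min(10*4^0, 2070) = 10
  i=1: min(10*4^1, 2070) = 40
  i=2: min(10*4^2, 2070) = 160
  i=3: min(10*4^3, 2070) = 640
  i=4: min(10*4^4, 2070) = 2070
  i=5: min(10*4^5, 2070) = 2070
  i=6: min(10*4^6, 2070) = 2070
  i=7: min(10*4^7, 2070) = 2070
  i=8: min(10*4^8, 2070) = 2070
  i=9: min(10*4^9, 2070) = 2070
  i=10: min(10*4^10, 2070) = 2070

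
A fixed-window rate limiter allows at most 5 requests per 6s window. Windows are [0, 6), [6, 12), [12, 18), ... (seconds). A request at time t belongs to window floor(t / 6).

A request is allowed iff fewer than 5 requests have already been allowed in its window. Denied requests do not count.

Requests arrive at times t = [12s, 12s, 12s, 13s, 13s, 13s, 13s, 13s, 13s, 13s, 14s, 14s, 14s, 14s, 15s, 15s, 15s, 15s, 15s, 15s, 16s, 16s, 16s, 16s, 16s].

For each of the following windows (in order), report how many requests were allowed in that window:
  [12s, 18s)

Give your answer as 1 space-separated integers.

Processing requests:
  req#1 t=12s (window 2): ALLOW
  req#2 t=12s (window 2): ALLOW
  req#3 t=12s (window 2): ALLOW
  req#4 t=13s (window 2): ALLOW
  req#5 t=13s (window 2): ALLOW
  req#6 t=13s (window 2): DENY
  req#7 t=13s (window 2): DENY
  req#8 t=13s (window 2): DENY
  req#9 t=13s (window 2): DENY
  req#10 t=13s (window 2): DENY
  req#11 t=14s (window 2): DENY
  req#12 t=14s (window 2): DENY
  req#13 t=14s (window 2): DENY
  req#14 t=14s (window 2): DENY
  req#15 t=15s (window 2): DENY
  req#16 t=15s (window 2): DENY
  req#17 t=15s (window 2): DENY
  req#18 t=15s (window 2): DENY
  req#19 t=15s (window 2): DENY
  req#20 t=15s (window 2): DENY
  req#21 t=16s (window 2): DENY
  req#22 t=16s (window 2): DENY
  req#23 t=16s (window 2): DENY
  req#24 t=16s (window 2): DENY
  req#25 t=16s (window 2): DENY

Allowed counts by window: 5

Answer: 5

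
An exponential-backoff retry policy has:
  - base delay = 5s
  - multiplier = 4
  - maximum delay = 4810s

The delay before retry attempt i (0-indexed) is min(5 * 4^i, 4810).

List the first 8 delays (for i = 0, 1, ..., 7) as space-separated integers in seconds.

Computing each delay:
  i=0: min(5*4^0, 4810) = 5
  i=1: min(5*4^1, 4810) = 20
  i=2: min(5*4^2, 4810) = 80
  i=3: min(5*4^3, 4810) = 320
  i=4: min(5*4^4, 4810) = 1280
  i=5: min(5*4^5, 4810) = 4810
  i=6: min(5*4^6, 4810) = 4810
  i=7: min(5*4^7, 4810) = 4810

Answer: 5 20 80 320 1280 4810 4810 4810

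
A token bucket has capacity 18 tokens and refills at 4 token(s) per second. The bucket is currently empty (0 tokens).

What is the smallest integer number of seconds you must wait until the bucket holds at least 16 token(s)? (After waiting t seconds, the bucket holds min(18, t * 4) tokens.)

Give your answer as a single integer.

Need t * 4 >= 16, so t >= 16/4.
Smallest integer t = ceil(16/4) = 4.

Answer: 4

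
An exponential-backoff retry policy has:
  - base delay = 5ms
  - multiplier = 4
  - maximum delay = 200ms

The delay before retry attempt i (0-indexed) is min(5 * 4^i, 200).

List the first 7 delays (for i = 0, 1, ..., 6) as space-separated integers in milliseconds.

Computing each delay:
  i=0: min(5*4^0, 200) = 5
  i=1: min(5*4^1, 200) = 20
  i=2: min(5*4^2, 200) = 80
  i=3: min(5*4^3, 200) = 200
  i=4: min(5*4^4, 200) = 200
  i=5: min(5*4^5, 200) = 200
  i=6: min(5*4^6, 200) = 200

Answer: 5 20 80 200 200 200 200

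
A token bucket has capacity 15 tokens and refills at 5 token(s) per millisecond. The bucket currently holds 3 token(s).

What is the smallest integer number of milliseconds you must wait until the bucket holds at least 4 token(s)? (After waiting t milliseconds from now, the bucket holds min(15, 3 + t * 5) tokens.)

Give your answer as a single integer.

Answer: 1

Derivation:
Need 3 + t * 5 >= 4, so t >= 1/5.
Smallest integer t = ceil(1/5) = 1.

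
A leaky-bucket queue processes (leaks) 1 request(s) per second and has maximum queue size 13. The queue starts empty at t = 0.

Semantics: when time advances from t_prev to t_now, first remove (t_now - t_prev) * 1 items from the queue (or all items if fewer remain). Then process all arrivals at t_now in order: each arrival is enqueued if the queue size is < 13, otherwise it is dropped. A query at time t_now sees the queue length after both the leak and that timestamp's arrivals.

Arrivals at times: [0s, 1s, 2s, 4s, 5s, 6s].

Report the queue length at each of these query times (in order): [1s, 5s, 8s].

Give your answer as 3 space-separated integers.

Queue lengths at query times:
  query t=1s: backlog = 1
  query t=5s: backlog = 1
  query t=8s: backlog = 0

Answer: 1 1 0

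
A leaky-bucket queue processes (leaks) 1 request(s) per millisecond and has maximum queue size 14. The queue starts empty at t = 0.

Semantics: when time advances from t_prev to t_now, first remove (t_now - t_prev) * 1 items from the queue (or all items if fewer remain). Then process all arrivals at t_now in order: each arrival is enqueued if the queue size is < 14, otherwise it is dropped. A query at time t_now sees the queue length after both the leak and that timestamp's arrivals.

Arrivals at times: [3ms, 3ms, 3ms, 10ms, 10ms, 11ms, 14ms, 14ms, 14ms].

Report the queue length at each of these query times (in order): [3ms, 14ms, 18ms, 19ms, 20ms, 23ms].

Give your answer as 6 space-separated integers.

Answer: 3 3 0 0 0 0

Derivation:
Queue lengths at query times:
  query t=3ms: backlog = 3
  query t=14ms: backlog = 3
  query t=18ms: backlog = 0
  query t=19ms: backlog = 0
  query t=20ms: backlog = 0
  query t=23ms: backlog = 0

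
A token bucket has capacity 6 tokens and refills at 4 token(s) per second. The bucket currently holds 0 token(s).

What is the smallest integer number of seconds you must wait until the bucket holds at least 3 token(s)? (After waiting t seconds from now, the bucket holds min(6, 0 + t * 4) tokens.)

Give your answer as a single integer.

Answer: 1

Derivation:
Need 0 + t * 4 >= 3, so t >= 3/4.
Smallest integer t = ceil(3/4) = 1.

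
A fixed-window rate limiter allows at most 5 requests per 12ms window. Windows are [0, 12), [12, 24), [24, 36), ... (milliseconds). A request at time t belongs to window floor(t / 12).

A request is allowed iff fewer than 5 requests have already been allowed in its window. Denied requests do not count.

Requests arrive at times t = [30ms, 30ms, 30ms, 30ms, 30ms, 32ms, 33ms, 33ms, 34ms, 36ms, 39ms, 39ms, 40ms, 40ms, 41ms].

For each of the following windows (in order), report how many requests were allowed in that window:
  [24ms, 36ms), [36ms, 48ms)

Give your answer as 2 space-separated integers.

Answer: 5 5

Derivation:
Processing requests:
  req#1 t=30ms (window 2): ALLOW
  req#2 t=30ms (window 2): ALLOW
  req#3 t=30ms (window 2): ALLOW
  req#4 t=30ms (window 2): ALLOW
  req#5 t=30ms (window 2): ALLOW
  req#6 t=32ms (window 2): DENY
  req#7 t=33ms (window 2): DENY
  req#8 t=33ms (window 2): DENY
  req#9 t=34ms (window 2): DENY
  req#10 t=36ms (window 3): ALLOW
  req#11 t=39ms (window 3): ALLOW
  req#12 t=39ms (window 3): ALLOW
  req#13 t=40ms (window 3): ALLOW
  req#14 t=40ms (window 3): ALLOW
  req#15 t=41ms (window 3): DENY

Allowed counts by window: 5 5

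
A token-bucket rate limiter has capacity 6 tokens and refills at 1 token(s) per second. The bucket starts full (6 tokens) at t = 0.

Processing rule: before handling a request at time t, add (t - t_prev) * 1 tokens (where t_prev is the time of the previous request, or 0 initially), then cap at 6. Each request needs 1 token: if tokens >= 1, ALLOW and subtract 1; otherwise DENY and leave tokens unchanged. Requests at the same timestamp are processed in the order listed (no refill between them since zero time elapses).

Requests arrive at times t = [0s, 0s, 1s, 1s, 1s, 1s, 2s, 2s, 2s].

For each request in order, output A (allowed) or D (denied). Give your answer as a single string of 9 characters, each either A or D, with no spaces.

Answer: AAAAAAAAD

Derivation:
Simulating step by step:
  req#1 t=0s: ALLOW
  req#2 t=0s: ALLOW
  req#3 t=1s: ALLOW
  req#4 t=1s: ALLOW
  req#5 t=1s: ALLOW
  req#6 t=1s: ALLOW
  req#7 t=2s: ALLOW
  req#8 t=2s: ALLOW
  req#9 t=2s: DENY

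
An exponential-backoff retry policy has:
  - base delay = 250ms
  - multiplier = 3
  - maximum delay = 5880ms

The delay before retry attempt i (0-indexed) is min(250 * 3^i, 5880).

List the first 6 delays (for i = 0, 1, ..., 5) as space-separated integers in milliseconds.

Answer: 250 750 2250 5880 5880 5880

Derivation:
Computing each delay:
  i=0: min(250*3^0, 5880) = 250
  i=1: min(250*3^1, 5880) = 750
  i=2: min(250*3^2, 5880) = 2250
  i=3: min(250*3^3, 5880) = 5880
  i=4: min(250*3^4, 5880) = 5880
  i=5: min(250*3^5, 5880) = 5880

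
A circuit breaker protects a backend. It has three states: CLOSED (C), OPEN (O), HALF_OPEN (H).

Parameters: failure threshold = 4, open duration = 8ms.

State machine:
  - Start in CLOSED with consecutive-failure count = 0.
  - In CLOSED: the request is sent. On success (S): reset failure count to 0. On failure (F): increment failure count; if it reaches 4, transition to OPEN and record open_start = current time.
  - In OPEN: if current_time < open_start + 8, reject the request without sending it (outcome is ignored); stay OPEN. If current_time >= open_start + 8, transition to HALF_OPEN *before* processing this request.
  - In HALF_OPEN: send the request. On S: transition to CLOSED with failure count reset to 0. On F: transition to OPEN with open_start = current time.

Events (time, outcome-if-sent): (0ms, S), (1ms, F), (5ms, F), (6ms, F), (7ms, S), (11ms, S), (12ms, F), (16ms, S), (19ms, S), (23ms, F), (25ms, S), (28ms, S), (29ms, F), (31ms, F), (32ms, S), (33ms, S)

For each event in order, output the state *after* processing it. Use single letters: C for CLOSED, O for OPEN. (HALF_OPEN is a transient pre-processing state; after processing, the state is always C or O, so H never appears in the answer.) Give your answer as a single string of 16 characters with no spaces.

Answer: CCCCCCCCCCCCCCCC

Derivation:
State after each event:
  event#1 t=0ms outcome=S: state=CLOSED
  event#2 t=1ms outcome=F: state=CLOSED
  event#3 t=5ms outcome=F: state=CLOSED
  event#4 t=6ms outcome=F: state=CLOSED
  event#5 t=7ms outcome=S: state=CLOSED
  event#6 t=11ms outcome=S: state=CLOSED
  event#7 t=12ms outcome=F: state=CLOSED
  event#8 t=16ms outcome=S: state=CLOSED
  event#9 t=19ms outcome=S: state=CLOSED
  event#10 t=23ms outcome=F: state=CLOSED
  event#11 t=25ms outcome=S: state=CLOSED
  event#12 t=28ms outcome=S: state=CLOSED
  event#13 t=29ms outcome=F: state=CLOSED
  event#14 t=31ms outcome=F: state=CLOSED
  event#15 t=32ms outcome=S: state=CLOSED
  event#16 t=33ms outcome=S: state=CLOSED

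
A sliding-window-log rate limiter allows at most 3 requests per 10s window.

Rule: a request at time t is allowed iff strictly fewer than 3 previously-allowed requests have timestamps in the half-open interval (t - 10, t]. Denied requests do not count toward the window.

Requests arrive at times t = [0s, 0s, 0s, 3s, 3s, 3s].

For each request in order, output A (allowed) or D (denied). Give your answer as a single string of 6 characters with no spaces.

Tracking allowed requests in the window:
  req#1 t=0s: ALLOW
  req#2 t=0s: ALLOW
  req#3 t=0s: ALLOW
  req#4 t=3s: DENY
  req#5 t=3s: DENY
  req#6 t=3s: DENY

Answer: AAADDD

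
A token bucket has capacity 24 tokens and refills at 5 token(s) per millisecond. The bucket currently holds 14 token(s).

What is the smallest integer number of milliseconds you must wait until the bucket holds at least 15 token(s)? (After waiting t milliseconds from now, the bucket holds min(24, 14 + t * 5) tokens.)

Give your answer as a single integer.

Need 14 + t * 5 >= 15, so t >= 1/5.
Smallest integer t = ceil(1/5) = 1.

Answer: 1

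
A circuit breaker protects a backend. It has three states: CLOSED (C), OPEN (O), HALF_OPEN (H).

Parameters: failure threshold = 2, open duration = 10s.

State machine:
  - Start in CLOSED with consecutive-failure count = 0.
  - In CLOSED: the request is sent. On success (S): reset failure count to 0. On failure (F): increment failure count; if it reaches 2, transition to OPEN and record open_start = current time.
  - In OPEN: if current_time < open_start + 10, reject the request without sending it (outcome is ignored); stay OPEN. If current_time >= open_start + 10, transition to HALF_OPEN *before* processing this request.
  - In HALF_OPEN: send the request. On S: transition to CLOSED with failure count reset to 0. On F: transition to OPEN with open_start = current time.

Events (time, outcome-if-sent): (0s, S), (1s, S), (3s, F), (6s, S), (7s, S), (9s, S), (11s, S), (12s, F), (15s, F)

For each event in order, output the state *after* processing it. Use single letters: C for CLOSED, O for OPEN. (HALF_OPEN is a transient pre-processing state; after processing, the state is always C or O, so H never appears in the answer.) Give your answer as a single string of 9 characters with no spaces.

Answer: CCCCCCCCO

Derivation:
State after each event:
  event#1 t=0s outcome=S: state=CLOSED
  event#2 t=1s outcome=S: state=CLOSED
  event#3 t=3s outcome=F: state=CLOSED
  event#4 t=6s outcome=S: state=CLOSED
  event#5 t=7s outcome=S: state=CLOSED
  event#6 t=9s outcome=S: state=CLOSED
  event#7 t=11s outcome=S: state=CLOSED
  event#8 t=12s outcome=F: state=CLOSED
  event#9 t=15s outcome=F: state=OPEN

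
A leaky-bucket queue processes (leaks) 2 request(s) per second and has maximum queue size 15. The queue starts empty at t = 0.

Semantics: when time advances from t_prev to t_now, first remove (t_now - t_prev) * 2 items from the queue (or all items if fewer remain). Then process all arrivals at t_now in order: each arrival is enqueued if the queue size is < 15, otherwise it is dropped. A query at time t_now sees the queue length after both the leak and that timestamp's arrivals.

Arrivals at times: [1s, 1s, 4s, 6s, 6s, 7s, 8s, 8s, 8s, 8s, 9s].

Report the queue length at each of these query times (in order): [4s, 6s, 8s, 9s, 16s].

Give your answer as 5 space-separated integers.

Queue lengths at query times:
  query t=4s: backlog = 1
  query t=6s: backlog = 2
  query t=8s: backlog = 4
  query t=9s: backlog = 3
  query t=16s: backlog = 0

Answer: 1 2 4 3 0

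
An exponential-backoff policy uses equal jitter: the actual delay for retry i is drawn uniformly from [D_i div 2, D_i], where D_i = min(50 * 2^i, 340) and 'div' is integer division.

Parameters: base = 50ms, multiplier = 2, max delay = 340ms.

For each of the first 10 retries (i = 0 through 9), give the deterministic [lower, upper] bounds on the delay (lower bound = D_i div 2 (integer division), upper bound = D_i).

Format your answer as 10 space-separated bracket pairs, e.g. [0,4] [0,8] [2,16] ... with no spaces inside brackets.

Answer: [25,50] [50,100] [100,200] [170,340] [170,340] [170,340] [170,340] [170,340] [170,340] [170,340]

Derivation:
Computing bounds per retry:
  i=0: D_i=min(50*2^0,340)=50, bounds=[25,50]
  i=1: D_i=min(50*2^1,340)=100, bounds=[50,100]
  i=2: D_i=min(50*2^2,340)=200, bounds=[100,200]
  i=3: D_i=min(50*2^3,340)=340, bounds=[170,340]
  i=4: D_i=min(50*2^4,340)=340, bounds=[170,340]
  i=5: D_i=min(50*2^5,340)=340, bounds=[170,340]
  i=6: D_i=min(50*2^6,340)=340, bounds=[170,340]
  i=7: D_i=min(50*2^7,340)=340, bounds=[170,340]
  i=8: D_i=min(50*2^8,340)=340, bounds=[170,340]
  i=9: D_i=min(50*2^9,340)=340, bounds=[170,340]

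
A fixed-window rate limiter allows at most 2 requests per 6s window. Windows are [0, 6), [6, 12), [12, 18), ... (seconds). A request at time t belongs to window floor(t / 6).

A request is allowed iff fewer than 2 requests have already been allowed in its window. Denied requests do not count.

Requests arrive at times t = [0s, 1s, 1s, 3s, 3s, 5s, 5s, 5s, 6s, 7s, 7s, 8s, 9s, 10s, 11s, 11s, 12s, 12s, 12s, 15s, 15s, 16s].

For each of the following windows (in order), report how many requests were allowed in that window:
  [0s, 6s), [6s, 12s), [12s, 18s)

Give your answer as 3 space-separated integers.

Processing requests:
  req#1 t=0s (window 0): ALLOW
  req#2 t=1s (window 0): ALLOW
  req#3 t=1s (window 0): DENY
  req#4 t=3s (window 0): DENY
  req#5 t=3s (window 0): DENY
  req#6 t=5s (window 0): DENY
  req#7 t=5s (window 0): DENY
  req#8 t=5s (window 0): DENY
  req#9 t=6s (window 1): ALLOW
  req#10 t=7s (window 1): ALLOW
  req#11 t=7s (window 1): DENY
  req#12 t=8s (window 1): DENY
  req#13 t=9s (window 1): DENY
  req#14 t=10s (window 1): DENY
  req#15 t=11s (window 1): DENY
  req#16 t=11s (window 1): DENY
  req#17 t=12s (window 2): ALLOW
  req#18 t=12s (window 2): ALLOW
  req#19 t=12s (window 2): DENY
  req#20 t=15s (window 2): DENY
  req#21 t=15s (window 2): DENY
  req#22 t=16s (window 2): DENY

Allowed counts by window: 2 2 2

Answer: 2 2 2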